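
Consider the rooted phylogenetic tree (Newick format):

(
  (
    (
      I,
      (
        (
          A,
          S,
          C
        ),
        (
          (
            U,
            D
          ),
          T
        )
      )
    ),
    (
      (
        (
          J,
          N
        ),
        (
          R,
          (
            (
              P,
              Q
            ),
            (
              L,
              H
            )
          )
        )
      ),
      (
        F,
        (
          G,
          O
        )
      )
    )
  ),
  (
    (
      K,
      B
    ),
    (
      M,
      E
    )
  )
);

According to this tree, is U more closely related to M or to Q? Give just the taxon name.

The MRCA of U and Q subtends ((I,((A,S,C),((U,D),T))),(((J,N),(R,((P,Q),(L,H)))),(F,(G,O)))) (17 taxa).
The MRCA of U and M is the root, subtending the entire tree (21 taxa).
The first is nested inside the second, so U shares a more recent common ancestor with Q.

Q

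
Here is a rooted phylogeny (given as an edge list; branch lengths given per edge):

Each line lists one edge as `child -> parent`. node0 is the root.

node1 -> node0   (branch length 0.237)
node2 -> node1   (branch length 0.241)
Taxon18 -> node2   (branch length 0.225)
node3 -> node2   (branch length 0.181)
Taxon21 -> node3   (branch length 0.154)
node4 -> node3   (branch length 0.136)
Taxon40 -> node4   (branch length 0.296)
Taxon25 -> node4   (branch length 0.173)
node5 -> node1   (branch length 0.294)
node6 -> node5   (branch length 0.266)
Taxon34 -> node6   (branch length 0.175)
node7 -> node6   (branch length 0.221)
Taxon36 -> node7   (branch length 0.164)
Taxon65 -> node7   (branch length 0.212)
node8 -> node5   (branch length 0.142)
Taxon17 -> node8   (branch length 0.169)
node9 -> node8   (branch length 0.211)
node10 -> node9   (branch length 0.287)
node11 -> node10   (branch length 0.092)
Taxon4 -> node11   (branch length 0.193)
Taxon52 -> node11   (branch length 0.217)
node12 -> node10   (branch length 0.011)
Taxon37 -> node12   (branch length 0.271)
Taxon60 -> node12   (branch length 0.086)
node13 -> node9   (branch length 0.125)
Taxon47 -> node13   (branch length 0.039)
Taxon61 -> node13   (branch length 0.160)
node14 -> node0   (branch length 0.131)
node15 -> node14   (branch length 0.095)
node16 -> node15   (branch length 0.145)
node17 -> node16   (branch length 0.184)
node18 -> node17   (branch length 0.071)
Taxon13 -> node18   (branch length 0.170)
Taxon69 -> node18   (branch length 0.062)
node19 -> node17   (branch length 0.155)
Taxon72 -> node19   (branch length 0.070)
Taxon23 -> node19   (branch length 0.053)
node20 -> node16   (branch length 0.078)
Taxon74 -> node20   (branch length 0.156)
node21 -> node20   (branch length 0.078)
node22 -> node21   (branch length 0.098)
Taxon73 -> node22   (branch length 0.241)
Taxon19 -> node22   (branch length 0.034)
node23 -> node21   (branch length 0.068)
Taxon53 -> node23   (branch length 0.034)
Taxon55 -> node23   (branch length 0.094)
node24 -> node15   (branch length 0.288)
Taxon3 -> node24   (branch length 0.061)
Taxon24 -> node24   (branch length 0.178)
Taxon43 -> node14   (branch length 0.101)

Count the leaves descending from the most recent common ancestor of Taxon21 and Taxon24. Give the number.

The MRCA of Taxon21 and Taxon24 is the root, so the clade is the entire tree.
That clade contains 26 terminal taxa: Taxon13, Taxon17, Taxon18, Taxon19, Taxon21, Taxon23, Taxon24, Taxon25, Taxon3, Taxon34, Taxon36, Taxon37, Taxon4, Taxon40, Taxon43, Taxon47, Taxon52, Taxon53, Taxon55, Taxon60, Taxon61, Taxon65, Taxon69, Taxon72, Taxon73, Taxon74.

26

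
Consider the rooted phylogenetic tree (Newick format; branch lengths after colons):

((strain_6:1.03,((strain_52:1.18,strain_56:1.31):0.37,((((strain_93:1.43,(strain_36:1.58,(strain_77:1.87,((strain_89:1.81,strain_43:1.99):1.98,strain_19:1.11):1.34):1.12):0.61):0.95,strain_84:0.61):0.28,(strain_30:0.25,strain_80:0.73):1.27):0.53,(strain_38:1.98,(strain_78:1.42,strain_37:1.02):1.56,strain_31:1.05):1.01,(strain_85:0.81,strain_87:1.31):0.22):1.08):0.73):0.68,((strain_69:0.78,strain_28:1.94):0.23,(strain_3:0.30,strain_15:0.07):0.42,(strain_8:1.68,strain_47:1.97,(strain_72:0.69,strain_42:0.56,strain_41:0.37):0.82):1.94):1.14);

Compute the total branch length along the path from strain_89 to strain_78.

12.61

The path runs strain_89 → … → MRCA → … → strain_78; the MRCA is the node subtending ((((strain_93,(strain_36,(strain_77,((strain_89,strain_43),strain_19)))),strain_84),(strain_30,strain_80)),(strain_38,(strain_78,strain_37),strain_31),(strain_85,strain_87)).
Branch lengths along that path: 1.81 + 1.98 + 1.34 + 1.12 + 0.61 + 0.95 + 0.28 + 0.53 + 1.01 + 1.56 + 1.42 = 12.61.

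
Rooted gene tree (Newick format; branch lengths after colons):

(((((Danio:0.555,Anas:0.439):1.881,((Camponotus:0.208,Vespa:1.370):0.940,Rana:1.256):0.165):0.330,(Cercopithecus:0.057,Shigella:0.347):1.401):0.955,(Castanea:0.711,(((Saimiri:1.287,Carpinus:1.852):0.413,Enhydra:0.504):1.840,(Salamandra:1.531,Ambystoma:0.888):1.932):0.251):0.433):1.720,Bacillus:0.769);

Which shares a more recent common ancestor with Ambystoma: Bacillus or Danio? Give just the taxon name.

The MRCA of Ambystoma and Danio subtends ((((Danio,Anas),((Camponotus,Vespa),Rana)),(Cercopithecus,Shigella)),(Castanea,(((Saimiri,Carpinus),Enhydra),(Salamandra,Ambystoma)))) (13 taxa).
The MRCA of Ambystoma and Bacillus is the root, subtending the entire tree (14 taxa).
The first is nested inside the second, so Ambystoma shares a more recent common ancestor with Danio.

Danio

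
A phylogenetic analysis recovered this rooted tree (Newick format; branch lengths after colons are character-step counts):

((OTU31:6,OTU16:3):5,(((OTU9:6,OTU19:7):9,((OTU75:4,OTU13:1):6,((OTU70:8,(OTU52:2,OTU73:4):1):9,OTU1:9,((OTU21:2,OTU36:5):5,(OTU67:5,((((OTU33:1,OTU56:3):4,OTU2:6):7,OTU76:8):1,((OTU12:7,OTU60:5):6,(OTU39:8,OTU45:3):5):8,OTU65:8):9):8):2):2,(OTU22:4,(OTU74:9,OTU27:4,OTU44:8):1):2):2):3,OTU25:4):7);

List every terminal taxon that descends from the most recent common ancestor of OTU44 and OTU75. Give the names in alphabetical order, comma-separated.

Tracing OTU44: it sits inside (OTU74,OTU27,OTU44).
Tracing OTU75: it sits inside (OTU75,OTU13).
The smallest clade enclosing both is ((OTU75,OTU13),((OTU70,(OTU52,OTU73)),OTU1,((OTU21,OTU36),(OTU67,((((OTU33,OTU56),OTU2),OTU76),((OTU12,OTU60),(OTU39,OTU45)),OTU65)))),(OTU22,(OTU74,OTU27,OTU44))); the answer is its 22 terminal taxa in alphabetical order.

OTU1, OTU12, OTU13, OTU2, OTU21, OTU22, OTU27, OTU33, OTU36, OTU39, OTU44, OTU45, OTU52, OTU56, OTU60, OTU65, OTU67, OTU70, OTU73, OTU74, OTU75, OTU76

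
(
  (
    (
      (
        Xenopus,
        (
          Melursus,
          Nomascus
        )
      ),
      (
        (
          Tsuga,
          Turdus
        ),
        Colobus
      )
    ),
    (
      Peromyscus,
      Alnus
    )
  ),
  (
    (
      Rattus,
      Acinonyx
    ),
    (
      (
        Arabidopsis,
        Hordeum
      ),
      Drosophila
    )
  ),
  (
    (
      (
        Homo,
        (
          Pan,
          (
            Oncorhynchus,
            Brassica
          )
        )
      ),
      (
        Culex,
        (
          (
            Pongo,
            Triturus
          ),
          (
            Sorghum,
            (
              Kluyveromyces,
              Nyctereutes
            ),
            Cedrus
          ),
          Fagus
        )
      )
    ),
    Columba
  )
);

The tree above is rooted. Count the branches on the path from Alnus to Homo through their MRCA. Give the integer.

The MRCA of Alnus and Homo is the root of the tree.
From Alnus up to that node: 3 branches. From Homo up to the same node: 4 branches. Total: 3 + 4 = 7.

7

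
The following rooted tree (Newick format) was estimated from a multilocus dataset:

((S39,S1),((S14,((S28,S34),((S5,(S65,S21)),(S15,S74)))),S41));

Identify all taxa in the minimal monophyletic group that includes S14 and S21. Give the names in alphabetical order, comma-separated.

S14, S15, S21, S28, S34, S5, S65, S74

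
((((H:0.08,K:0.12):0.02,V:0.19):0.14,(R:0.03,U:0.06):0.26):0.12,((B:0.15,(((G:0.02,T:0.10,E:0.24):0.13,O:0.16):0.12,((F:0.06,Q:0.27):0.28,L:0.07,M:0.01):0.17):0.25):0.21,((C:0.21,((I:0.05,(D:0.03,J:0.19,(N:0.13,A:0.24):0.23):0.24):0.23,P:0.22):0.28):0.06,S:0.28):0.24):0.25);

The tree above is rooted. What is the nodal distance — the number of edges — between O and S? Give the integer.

The MRCA of O and S is the node subtending ((B,(((G,T,E),O),((F,Q),L,M))),((C,((I,(D,J,(N,A))),P)),S)).
From O up to that node: 4 branches. From S up to the same node: 2 branches. Total: 4 + 2 = 6.

6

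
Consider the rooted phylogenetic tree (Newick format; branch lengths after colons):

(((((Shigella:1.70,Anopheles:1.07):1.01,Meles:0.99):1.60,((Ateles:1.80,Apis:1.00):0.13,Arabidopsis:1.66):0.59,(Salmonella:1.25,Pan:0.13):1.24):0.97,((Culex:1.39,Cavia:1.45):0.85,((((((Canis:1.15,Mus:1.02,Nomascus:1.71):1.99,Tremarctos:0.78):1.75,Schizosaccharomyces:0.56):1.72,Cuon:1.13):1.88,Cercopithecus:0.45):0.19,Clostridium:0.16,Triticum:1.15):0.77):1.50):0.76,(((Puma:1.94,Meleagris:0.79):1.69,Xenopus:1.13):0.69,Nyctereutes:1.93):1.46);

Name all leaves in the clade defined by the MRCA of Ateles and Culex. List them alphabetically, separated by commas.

Anopheles, Apis, Arabidopsis, Ateles, Canis, Cavia, Cercopithecus, Clostridium, Culex, Cuon, Meles, Mus, Nomascus, Pan, Salmonella, Schizosaccharomyces, Shigella, Tremarctos, Triticum

Tracing Ateles: it sits inside (Ateles,Apis).
Tracing Culex: it sits inside (Culex,Cavia).
The smallest clade enclosing both is ((((Shigella,Anopheles),Meles),((Ateles,Apis),Arabidopsis),(Salmonella,Pan)),((Culex,Cavia),((((((Canis,Mus,Nomascus),Tremarctos),Schizosaccharomyces),Cuon),Cercopithecus),Clostridium,Triticum))); the answer is its 19 terminal taxa in alphabetical order.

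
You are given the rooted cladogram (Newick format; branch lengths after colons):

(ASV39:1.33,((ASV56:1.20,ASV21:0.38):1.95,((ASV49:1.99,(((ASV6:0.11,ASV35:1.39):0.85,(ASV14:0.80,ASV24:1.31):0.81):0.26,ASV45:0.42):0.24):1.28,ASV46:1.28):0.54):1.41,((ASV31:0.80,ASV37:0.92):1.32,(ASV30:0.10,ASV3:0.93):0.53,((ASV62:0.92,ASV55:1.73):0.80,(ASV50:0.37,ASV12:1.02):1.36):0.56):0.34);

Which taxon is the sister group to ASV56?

ASV21

ASV56 attaches to the tree at the node subtending (ASV56,ASV21).
The other lineage descending from that same node — the sister group — is the single tip ASV21.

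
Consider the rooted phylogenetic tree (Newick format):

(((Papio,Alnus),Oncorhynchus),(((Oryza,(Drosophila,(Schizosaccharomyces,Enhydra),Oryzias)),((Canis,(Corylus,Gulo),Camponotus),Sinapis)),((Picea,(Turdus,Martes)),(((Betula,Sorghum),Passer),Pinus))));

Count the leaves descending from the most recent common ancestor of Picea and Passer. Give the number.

The MRCA of Picea and Passer is the node subtending ((Picea,(Turdus,Martes)),(((Betula,Sorghum),Passer),Pinus)).
That clade contains 7 terminal taxa: Betula, Martes, Passer, Picea, Pinus, Sorghum, Turdus.

7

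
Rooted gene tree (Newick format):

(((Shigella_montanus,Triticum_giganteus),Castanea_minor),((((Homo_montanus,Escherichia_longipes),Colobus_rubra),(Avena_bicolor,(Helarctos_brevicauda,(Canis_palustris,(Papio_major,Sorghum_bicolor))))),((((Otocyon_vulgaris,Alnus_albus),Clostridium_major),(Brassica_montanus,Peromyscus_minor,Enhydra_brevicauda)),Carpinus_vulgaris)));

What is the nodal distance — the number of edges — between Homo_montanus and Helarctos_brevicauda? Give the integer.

The MRCA of Homo_montanus and Helarctos_brevicauda is the node subtending (((Homo_montanus,Escherichia_longipes),Colobus_rubra),(Avena_bicolor,(Helarctos_brevicauda,(Canis_palustris,(Papio_major,Sorghum_bicolor))))).
From Homo_montanus up to that node: 3 branches. From Helarctos_brevicauda up to the same node: 3 branches. Total: 3 + 3 = 6.

6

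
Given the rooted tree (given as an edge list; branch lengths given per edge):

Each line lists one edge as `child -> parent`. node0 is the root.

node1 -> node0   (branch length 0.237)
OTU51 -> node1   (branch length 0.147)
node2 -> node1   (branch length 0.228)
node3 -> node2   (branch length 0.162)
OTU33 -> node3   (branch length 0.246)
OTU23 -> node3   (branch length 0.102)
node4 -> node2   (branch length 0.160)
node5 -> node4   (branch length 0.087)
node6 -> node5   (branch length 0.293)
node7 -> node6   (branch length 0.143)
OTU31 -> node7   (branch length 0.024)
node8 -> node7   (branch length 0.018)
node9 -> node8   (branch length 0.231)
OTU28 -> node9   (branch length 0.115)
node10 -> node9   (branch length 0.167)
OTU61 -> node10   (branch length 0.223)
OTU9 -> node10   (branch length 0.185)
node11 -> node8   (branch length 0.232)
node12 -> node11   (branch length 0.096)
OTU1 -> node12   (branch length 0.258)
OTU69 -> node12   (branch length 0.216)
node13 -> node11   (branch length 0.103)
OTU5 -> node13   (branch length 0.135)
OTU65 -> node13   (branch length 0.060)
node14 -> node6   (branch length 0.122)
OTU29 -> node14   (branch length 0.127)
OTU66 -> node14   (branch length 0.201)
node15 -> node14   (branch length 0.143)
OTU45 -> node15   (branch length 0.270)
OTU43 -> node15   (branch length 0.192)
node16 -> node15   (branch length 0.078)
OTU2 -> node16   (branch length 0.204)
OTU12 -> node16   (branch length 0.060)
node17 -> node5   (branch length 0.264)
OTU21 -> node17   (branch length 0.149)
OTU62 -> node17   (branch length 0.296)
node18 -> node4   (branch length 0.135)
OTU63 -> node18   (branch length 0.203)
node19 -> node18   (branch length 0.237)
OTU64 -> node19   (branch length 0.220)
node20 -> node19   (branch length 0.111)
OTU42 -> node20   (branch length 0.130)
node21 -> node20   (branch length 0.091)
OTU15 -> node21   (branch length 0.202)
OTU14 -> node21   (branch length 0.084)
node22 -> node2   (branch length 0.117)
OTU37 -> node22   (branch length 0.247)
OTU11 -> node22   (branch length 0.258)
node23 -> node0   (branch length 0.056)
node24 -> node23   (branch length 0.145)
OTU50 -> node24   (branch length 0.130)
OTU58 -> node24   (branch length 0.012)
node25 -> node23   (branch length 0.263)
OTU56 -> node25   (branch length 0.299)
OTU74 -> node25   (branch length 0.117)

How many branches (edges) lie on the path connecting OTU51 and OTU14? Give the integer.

The MRCA of OTU51 and OTU14 is the node subtending (OTU51,((OTU33,OTU23),((((OTU31,((OTU28,(OTU61,OTU9)),((OTU1,OTU69),(OTU5,OTU65)))),(OTU29,OTU66,(OTU45,OTU43,(OTU2,OTU12)))),(OTU21,OTU62)),(OTU63,(OTU64,(OTU42,(OTU15,OTU14))))),(OTU37,OTU11))).
From OTU51 up to that node: 1 branch. From OTU14 up to the same node: 7 branches. Total: 1 + 7 = 8.

8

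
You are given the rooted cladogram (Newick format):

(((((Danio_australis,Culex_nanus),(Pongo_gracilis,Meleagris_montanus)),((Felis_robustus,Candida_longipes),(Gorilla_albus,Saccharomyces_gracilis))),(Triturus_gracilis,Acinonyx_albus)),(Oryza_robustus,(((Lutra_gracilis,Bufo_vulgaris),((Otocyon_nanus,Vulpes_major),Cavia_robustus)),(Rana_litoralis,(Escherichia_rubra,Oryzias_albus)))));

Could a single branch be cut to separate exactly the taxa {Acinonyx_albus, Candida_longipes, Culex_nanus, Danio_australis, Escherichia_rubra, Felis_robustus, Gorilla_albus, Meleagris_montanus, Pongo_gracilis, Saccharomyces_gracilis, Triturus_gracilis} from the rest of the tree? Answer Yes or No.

No

The MRCA of the listed taxa is the root, so the smallest clade containing them is the whole tree.
That clade also contains Bufo_vulgaris, Cavia_robustus, Lutra_gracilis, Oryza_robustus, Oryzias_albus, Otocyon_nanus, Rana_litoralis, Vulpes_major, which are not in the proposed group, so the group is not monophyletic.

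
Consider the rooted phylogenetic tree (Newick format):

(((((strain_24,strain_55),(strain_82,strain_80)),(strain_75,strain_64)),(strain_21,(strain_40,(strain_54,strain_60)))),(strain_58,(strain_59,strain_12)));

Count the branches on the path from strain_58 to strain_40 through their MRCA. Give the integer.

6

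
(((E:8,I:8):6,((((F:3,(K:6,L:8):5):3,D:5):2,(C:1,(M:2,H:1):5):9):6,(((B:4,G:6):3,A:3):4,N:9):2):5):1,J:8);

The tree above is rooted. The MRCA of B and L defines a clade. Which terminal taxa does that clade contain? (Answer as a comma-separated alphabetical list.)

A, B, C, D, F, G, H, K, L, M, N

Tracing B: it sits inside (B,G).
Tracing L: it sits inside (K,L).
The smallest clade enclosing both is ((((F,(K,L)),D),(C,(M,H))),(((B,G),A),N)); the answer is its 11 terminal taxa in alphabetical order.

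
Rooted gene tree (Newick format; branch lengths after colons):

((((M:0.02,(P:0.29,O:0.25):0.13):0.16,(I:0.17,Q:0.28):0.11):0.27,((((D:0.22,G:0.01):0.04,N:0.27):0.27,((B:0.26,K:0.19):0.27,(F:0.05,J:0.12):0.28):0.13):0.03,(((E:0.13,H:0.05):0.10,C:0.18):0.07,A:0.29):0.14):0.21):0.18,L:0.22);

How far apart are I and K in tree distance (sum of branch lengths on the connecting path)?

The path runs I → … → MRCA → … → K; the MRCA is the node subtending (((M,(P,O)),(I,Q)),((((D,G),N),((B,K),(F,J))),(((E,H),C),A))).
Branch lengths along that path: 0.17 + 0.11 + 0.27 + 0.21 + 0.03 + 0.13 + 0.27 + 0.19 = 1.38.

1.38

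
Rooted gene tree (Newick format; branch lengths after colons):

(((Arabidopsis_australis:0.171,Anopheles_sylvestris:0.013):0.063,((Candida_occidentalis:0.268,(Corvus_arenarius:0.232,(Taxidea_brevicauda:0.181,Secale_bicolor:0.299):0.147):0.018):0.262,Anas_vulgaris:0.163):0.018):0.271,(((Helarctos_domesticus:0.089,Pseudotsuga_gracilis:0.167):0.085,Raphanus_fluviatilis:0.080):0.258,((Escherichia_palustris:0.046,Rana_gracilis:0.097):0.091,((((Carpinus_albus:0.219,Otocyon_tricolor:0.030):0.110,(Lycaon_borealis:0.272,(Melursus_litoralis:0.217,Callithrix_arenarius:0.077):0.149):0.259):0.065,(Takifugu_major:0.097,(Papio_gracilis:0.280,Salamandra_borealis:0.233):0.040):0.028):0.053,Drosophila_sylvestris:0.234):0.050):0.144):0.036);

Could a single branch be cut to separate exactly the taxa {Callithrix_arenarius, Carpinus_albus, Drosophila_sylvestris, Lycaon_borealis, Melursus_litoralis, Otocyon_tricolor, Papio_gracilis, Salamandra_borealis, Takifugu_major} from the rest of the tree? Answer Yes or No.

Yes

The most recent common ancestor of these taxa subtends ((((Carpinus_albus,Otocyon_tricolor),(Lycaon_borealis,(Melursus_litoralis,Callithrix_arenarius))),(Takifugu_major,(Papio_gracilis,Salamandra_borealis))),Drosophila_sylvestris).
That clade has exactly 9 tips — every listed taxon and nothing else — so the group is monophyletic.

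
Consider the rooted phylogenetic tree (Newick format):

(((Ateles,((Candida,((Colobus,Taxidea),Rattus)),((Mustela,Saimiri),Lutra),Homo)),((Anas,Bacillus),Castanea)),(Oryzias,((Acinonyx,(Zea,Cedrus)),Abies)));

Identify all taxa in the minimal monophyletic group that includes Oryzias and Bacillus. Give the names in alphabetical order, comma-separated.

Abies, Acinonyx, Anas, Ateles, Bacillus, Candida, Castanea, Cedrus, Colobus, Homo, Lutra, Mustela, Oryzias, Rattus, Saimiri, Taxidea, Zea

Tracing Oryzias: it sits inside (Oryzias,((Acinonyx,(Zea,Cedrus)),Abies)).
Tracing Bacillus: it sits inside (Anas,Bacillus).
The smallest clade enclosing both is the whole tree (their MRCA is the root), so the answer is all 17 tips in alphabetical order.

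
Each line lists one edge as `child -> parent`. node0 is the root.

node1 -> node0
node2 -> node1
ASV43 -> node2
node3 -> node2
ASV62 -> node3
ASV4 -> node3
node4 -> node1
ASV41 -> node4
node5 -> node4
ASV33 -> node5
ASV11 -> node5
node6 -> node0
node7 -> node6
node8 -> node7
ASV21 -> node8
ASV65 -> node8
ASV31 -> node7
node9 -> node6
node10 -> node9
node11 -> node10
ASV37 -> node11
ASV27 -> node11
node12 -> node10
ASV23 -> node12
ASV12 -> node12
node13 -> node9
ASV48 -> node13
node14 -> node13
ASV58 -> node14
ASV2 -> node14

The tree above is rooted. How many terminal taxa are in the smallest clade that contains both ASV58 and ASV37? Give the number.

The MRCA of ASV58 and ASV37 is the node subtending (((ASV37,ASV27),(ASV23,ASV12)),(ASV48,(ASV58,ASV2))).
That clade contains 7 terminal taxa: ASV12, ASV2, ASV23, ASV27, ASV37, ASV48, ASV58.

7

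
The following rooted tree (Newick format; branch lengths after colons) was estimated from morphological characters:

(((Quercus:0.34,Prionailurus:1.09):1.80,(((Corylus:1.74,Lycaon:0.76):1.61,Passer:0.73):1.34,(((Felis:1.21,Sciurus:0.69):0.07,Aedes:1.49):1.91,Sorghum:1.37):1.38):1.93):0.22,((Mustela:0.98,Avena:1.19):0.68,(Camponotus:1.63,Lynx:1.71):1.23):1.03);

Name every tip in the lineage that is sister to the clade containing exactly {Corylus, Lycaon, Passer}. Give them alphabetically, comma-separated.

Aedes, Felis, Sciurus, Sorghum

The clade containing exactly {Corylus, Lycaon, Passer} attaches to the tree at the node subtending (((Corylus,Lycaon),Passer),(((Felis,Sciurus),Aedes),Sorghum)).
The other lineage descending from that same node — the sister group — is (((Felis,Sciurus),Aedes),Sorghum); its 4 tips in alphabetical order are the answer.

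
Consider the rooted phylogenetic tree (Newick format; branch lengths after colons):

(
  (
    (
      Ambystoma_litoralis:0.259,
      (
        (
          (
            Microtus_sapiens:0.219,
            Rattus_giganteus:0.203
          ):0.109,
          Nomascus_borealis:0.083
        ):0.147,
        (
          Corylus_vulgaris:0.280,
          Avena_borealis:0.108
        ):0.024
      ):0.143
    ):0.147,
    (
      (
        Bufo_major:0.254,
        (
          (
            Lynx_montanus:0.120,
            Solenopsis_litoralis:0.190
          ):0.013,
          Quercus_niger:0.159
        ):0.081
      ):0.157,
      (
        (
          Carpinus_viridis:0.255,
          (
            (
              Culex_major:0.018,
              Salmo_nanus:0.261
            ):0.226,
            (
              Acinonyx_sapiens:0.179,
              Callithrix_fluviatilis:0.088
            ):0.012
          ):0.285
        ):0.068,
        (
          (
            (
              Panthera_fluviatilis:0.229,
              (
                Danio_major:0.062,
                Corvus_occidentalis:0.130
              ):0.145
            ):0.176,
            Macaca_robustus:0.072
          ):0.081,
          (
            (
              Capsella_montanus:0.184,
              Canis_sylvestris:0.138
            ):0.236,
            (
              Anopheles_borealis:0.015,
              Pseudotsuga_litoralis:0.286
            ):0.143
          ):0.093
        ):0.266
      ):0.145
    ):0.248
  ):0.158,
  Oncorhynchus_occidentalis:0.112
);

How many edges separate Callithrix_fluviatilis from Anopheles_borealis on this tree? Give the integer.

8

The MRCA of Callithrix_fluviatilis and Anopheles_borealis is the node subtending ((Carpinus_viridis,((Culex_major,Salmo_nanus),(Acinonyx_sapiens,Callithrix_fluviatilis))),(((Panthera_fluviatilis,(Danio_major,Corvus_occidentalis)),Macaca_robustus),((Capsella_montanus,Canis_sylvestris),(Anopheles_borealis,Pseudotsuga_litoralis)))).
From Callithrix_fluviatilis up to that node: 4 branches. From Anopheles_borealis up to the same node: 4 branches. Total: 4 + 4 = 8.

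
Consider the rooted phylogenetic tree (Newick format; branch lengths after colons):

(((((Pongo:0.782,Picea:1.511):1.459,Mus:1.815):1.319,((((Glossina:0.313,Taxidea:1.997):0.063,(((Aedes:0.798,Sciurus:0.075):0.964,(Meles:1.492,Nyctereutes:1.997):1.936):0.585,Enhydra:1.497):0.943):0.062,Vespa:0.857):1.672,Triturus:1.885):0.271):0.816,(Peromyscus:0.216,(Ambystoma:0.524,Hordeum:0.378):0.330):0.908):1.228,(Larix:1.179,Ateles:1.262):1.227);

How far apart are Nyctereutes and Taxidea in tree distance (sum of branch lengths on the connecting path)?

7.521

The path runs Nyctereutes → … → MRCA → … → Taxidea; the MRCA is the node subtending ((Glossina,Taxidea),(((Aedes,Sciurus),(Meles,Nyctereutes)),Enhydra)).
Branch lengths along that path: 1.997 + 1.936 + 0.585 + 0.943 + 0.063 + 1.997 = 7.521.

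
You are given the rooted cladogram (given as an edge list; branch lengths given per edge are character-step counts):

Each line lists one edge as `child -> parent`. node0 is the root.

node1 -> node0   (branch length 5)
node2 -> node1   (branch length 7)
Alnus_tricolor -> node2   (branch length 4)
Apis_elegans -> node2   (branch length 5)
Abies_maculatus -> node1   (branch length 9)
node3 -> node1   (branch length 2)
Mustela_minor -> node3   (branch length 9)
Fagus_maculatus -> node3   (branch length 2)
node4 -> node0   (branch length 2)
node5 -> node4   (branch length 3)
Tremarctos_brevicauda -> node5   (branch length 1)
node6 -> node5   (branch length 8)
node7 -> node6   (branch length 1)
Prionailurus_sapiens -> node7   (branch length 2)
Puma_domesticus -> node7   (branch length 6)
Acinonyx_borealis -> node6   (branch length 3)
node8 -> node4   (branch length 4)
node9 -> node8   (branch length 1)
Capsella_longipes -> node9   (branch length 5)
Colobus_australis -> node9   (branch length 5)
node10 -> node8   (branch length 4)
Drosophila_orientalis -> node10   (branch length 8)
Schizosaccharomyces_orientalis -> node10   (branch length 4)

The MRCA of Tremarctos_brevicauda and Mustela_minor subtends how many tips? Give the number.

13

The MRCA of Tremarctos_brevicauda and Mustela_minor is the root, so the clade is the entire tree.
That clade contains 13 terminal taxa: Abies_maculatus, Acinonyx_borealis, Alnus_tricolor, Apis_elegans, Capsella_longipes, Colobus_australis, Drosophila_orientalis, Fagus_maculatus, Mustela_minor, Prionailurus_sapiens, Puma_domesticus, Schizosaccharomyces_orientalis, Tremarctos_brevicauda.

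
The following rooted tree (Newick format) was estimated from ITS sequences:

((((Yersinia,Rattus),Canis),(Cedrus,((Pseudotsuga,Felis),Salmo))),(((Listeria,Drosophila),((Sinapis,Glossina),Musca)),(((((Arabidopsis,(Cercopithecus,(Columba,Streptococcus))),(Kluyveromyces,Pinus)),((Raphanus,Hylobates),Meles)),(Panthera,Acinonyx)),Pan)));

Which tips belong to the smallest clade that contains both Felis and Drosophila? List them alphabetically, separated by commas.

Acinonyx, Arabidopsis, Canis, Cedrus, Cercopithecus, Columba, Drosophila, Felis, Glossina, Hylobates, Kluyveromyces, Listeria, Meles, Musca, Pan, Panthera, Pinus, Pseudotsuga, Raphanus, Rattus, Salmo, Sinapis, Streptococcus, Yersinia

Tracing Felis: it sits inside (Pseudotsuga,Felis).
Tracing Drosophila: it sits inside (Listeria,Drosophila).
The smallest clade enclosing both is the whole tree (their MRCA is the root), so the answer is all 24 tips in alphabetical order.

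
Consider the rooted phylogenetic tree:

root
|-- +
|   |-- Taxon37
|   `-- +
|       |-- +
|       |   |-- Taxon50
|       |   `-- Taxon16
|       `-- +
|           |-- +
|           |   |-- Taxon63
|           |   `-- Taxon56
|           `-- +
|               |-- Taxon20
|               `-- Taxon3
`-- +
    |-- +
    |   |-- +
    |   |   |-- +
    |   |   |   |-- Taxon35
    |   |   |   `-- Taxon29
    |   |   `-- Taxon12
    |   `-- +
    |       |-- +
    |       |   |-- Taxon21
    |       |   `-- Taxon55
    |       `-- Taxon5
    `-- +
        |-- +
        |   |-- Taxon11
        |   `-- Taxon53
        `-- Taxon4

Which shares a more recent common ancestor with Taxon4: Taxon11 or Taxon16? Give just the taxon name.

Taxon11

The MRCA of Taxon4 and Taxon11 subtends ((Taxon11,Taxon53),Taxon4) (3 taxa).
The MRCA of Taxon4 and Taxon16 is the root, subtending the entire tree (16 taxa).
The first is nested inside the second, so Taxon4 shares a more recent common ancestor with Taxon11.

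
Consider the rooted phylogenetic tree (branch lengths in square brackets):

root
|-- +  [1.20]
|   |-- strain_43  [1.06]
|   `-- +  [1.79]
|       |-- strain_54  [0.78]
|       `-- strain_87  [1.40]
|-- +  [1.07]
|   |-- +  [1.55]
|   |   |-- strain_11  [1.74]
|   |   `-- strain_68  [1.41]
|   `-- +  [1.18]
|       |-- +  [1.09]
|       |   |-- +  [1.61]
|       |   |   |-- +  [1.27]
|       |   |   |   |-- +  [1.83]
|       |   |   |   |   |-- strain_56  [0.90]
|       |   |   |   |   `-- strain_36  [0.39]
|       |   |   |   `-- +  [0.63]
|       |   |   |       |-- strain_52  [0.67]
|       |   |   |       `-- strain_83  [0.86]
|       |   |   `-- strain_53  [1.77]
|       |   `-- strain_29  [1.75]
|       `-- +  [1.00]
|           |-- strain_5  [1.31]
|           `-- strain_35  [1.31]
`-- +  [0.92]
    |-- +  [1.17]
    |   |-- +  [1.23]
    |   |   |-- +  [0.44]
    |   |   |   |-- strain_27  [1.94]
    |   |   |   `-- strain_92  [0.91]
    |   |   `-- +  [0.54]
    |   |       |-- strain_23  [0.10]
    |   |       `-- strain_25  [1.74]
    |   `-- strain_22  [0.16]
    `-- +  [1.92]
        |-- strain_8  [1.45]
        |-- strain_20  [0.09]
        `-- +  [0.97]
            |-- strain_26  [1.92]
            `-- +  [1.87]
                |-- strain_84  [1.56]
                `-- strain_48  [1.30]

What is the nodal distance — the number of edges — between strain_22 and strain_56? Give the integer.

10

The MRCA of strain_22 and strain_56 is the root of the tree.
From strain_22 up to that node: 3 branches. From strain_56 up to the same node: 7 branches. Total: 3 + 7 = 10.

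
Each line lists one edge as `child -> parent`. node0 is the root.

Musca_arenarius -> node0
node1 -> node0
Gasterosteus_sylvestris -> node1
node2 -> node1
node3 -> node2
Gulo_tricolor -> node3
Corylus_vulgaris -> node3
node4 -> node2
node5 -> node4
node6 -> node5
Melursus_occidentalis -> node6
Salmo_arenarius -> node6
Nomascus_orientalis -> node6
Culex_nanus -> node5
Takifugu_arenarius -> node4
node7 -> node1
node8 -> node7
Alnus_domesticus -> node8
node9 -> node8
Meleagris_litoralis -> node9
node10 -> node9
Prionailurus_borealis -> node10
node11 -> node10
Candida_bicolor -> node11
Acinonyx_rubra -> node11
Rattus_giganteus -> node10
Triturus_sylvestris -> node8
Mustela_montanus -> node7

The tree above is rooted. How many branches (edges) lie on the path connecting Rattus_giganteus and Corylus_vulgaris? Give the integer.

8

The MRCA of Rattus_giganteus and Corylus_vulgaris is the node subtending (Gasterosteus_sylvestris,((Gulo_tricolor,Corylus_vulgaris),(((Melursus_occidentalis,Salmo_arenarius,Nomascus_orientalis),Culex_nanus),Takifugu_arenarius)),((Alnus_domesticus,(Meleagris_litoralis,(Prionailurus_borealis,(Candida_bicolor,Acinonyx_rubra),Rattus_giganteus)),Triturus_sylvestris),Mustela_montanus)).
From Rattus_giganteus up to that node: 5 branches. From Corylus_vulgaris up to the same node: 3 branches. Total: 5 + 3 = 8.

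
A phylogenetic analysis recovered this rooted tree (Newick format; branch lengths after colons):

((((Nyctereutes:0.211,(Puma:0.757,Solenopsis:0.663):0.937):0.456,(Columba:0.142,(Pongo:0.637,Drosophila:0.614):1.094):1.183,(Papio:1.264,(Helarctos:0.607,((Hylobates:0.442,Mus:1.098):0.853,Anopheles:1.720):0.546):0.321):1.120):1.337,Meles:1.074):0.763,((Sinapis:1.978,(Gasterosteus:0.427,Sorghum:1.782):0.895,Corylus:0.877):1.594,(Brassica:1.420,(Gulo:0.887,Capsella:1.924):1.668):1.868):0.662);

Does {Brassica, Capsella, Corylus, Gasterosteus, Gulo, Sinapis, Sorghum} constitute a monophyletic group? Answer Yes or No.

Yes

The most recent common ancestor of these taxa subtends ((Sinapis,(Gasterosteus,Sorghum),Corylus),(Brassica,(Gulo,Capsella))).
That clade has exactly 7 tips — every listed taxon and nothing else — so the group is monophyletic.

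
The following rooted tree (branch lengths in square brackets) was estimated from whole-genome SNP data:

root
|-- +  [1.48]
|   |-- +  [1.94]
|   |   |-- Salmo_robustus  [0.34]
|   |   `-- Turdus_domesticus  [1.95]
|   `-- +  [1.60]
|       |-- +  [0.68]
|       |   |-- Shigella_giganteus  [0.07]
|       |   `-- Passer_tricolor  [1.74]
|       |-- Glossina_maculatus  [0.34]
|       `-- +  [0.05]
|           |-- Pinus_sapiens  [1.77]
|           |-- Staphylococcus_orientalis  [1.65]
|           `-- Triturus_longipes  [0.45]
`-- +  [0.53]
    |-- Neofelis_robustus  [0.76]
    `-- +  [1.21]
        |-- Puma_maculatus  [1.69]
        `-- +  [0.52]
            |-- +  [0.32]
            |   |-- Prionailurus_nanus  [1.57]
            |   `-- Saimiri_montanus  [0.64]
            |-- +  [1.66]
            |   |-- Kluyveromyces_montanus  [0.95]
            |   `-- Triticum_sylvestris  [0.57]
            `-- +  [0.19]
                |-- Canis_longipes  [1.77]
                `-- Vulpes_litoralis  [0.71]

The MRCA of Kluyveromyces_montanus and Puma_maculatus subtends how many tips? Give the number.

7

The MRCA of Kluyveromyces_montanus and Puma_maculatus is the node subtending (Puma_maculatus,((Prionailurus_nanus,Saimiri_montanus),(Kluyveromyces_montanus,Triticum_sylvestris),(Canis_longipes,Vulpes_litoralis))).
That clade contains 7 terminal taxa: Canis_longipes, Kluyveromyces_montanus, Prionailurus_nanus, Puma_maculatus, Saimiri_montanus, Triticum_sylvestris, Vulpes_litoralis.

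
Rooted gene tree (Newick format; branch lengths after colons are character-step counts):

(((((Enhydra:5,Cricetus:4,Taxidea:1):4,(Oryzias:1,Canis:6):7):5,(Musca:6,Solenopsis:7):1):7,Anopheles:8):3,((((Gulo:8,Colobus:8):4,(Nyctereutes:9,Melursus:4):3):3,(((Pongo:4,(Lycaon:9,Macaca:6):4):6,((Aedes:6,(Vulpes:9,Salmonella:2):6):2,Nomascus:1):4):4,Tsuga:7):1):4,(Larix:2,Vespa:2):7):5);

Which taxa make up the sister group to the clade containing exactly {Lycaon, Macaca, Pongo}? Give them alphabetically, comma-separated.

The clade containing exactly {Lycaon, Macaca, Pongo} attaches to the tree at the node subtending ((Pongo,(Lycaon,Macaca)),((Aedes,(Vulpes,Salmonella)),Nomascus)).
The other lineage descending from that same node — the sister group — is ((Aedes,(Vulpes,Salmonella)),Nomascus); its 4 tips in alphabetical order are the answer.

Aedes, Nomascus, Salmonella, Vulpes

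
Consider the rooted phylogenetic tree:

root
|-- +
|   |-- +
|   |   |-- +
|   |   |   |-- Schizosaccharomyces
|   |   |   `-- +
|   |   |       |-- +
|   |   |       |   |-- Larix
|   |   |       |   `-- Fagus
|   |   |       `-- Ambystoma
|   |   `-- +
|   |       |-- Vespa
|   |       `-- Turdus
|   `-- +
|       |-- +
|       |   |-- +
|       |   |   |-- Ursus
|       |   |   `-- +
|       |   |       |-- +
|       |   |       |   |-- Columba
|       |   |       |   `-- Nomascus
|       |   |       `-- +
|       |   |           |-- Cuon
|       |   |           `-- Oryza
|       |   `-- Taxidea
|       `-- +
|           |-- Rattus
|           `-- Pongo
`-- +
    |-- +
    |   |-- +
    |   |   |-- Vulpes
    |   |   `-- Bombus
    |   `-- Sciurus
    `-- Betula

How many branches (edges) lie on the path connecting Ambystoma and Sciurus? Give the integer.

The MRCA of Ambystoma and Sciurus is the root of the tree.
From Ambystoma up to that node: 5 branches. From Sciurus up to the same node: 3 branches. Total: 5 + 3 = 8.

8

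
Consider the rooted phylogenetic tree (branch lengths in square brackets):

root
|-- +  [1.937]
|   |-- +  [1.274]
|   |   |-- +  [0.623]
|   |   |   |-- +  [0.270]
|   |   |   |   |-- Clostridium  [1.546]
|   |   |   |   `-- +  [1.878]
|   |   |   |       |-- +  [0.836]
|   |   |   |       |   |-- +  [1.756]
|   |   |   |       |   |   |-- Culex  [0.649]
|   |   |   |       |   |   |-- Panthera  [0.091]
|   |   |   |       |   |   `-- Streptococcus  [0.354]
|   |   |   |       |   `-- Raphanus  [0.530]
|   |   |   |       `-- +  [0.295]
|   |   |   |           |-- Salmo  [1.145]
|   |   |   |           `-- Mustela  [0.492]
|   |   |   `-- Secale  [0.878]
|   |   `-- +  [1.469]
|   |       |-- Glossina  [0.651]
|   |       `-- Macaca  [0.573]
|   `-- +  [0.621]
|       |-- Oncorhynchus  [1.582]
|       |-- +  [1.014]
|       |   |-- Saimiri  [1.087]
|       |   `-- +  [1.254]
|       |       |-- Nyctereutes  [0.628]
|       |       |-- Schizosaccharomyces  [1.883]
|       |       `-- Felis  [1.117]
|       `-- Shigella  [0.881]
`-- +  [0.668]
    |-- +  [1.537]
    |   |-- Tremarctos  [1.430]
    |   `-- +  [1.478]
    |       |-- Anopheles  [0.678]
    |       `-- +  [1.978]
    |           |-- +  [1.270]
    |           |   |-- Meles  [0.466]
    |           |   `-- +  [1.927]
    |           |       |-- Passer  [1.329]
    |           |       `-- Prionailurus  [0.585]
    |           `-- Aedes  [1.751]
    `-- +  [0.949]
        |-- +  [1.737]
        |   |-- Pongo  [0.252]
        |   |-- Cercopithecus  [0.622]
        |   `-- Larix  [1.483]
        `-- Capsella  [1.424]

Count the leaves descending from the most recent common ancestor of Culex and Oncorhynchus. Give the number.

16

The MRCA of Culex and Oncorhynchus is the node subtending ((((Clostridium,(((Culex,Panthera,Streptococcus),Raphanus),(Salmo,Mustela))),Secale),(Glossina,Macaca)),(Oncorhynchus,(Saimiri,(Nyctereutes,Schizosaccharomyces,Felis)),Shigella)).
That clade contains 16 terminal taxa: Clostridium, Culex, Felis, Glossina, Macaca, Mustela, Nyctereutes, Oncorhynchus, Panthera, Raphanus, Saimiri, Salmo, Schizosaccharomyces, Secale, Shigella, Streptococcus.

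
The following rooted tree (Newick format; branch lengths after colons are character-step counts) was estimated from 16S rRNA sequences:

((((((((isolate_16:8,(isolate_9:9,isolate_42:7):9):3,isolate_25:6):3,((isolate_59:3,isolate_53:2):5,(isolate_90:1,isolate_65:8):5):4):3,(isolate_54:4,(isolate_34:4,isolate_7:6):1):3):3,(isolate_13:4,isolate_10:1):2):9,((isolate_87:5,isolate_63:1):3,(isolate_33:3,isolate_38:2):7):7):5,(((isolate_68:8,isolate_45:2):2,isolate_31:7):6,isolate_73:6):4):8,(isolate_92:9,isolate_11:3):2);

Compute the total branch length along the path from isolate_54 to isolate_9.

The path runs isolate_54 → … → MRCA → … → isolate_9; the MRCA is the node subtending ((((isolate_16,(isolate_9,isolate_42)),isolate_25),((isolate_59,isolate_53),(isolate_90,isolate_65))),(isolate_54,(isolate_34,isolate_7))).
Branch lengths along that path: 4 + 3 + 3 + 3 + 3 + 9 + 9 = 34.

34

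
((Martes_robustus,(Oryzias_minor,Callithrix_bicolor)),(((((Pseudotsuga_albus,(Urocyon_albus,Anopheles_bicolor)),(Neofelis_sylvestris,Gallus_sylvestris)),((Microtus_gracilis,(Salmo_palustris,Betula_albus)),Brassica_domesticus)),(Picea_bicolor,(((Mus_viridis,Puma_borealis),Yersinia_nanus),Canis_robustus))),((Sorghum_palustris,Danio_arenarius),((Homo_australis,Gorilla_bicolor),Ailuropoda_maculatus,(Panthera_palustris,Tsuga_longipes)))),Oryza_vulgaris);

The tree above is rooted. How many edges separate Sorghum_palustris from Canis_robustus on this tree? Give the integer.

7

The MRCA of Sorghum_palustris and Canis_robustus is the node subtending (((((Pseudotsuga_albus,(Urocyon_albus,Anopheles_bicolor)),(Neofelis_sylvestris,Gallus_sylvestris)),((Microtus_gracilis,(Salmo_palustris,Betula_albus)),Brassica_domesticus)),(Picea_bicolor,(((Mus_viridis,Puma_borealis),Yersinia_nanus),Canis_robustus))),((Sorghum_palustris,Danio_arenarius),((Homo_australis,Gorilla_bicolor),Ailuropoda_maculatus,(Panthera_palustris,Tsuga_longipes)))).
From Sorghum_palustris up to that node: 3 branches. From Canis_robustus up to the same node: 4 branches. Total: 3 + 4 = 7.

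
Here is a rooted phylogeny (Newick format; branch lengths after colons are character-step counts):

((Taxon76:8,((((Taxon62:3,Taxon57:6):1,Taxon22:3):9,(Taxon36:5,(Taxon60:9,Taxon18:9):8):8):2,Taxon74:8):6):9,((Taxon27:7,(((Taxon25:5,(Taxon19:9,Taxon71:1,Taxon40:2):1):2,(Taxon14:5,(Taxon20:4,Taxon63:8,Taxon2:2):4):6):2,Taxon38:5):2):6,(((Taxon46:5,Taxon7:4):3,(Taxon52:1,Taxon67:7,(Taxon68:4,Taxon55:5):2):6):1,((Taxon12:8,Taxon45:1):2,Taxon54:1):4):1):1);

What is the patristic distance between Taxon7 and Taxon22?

39

The path runs Taxon7 → … → MRCA → … → Taxon22; the MRCA is the root of the tree.
Branch lengths along that path: 4 + 3 + 1 + 1 + 1 + 9 + 6 + 2 + 9 + 3 = 39.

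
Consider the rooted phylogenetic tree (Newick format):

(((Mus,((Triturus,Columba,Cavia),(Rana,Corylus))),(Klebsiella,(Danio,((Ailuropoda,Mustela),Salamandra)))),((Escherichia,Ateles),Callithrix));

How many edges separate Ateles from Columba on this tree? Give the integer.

The MRCA of Ateles and Columba is the root of the tree.
From Ateles up to that node: 3 branches. From Columba up to the same node: 5 branches. Total: 3 + 5 = 8.

8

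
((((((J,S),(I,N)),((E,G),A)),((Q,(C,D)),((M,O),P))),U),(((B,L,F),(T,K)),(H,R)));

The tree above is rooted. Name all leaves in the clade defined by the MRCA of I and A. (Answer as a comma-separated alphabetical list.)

A, E, G, I, J, N, S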